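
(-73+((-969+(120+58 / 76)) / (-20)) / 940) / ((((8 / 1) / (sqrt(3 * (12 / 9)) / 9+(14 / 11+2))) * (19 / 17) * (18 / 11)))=-51093960649 / 2931897600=-17.43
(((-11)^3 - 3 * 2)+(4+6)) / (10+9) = -1327 / 19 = -69.84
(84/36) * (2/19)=14/57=0.25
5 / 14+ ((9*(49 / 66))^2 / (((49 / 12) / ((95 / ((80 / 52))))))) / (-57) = -38921 / 3388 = -11.49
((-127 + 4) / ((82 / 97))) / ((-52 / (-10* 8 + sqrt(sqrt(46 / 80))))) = -2910 / 13 + 291* 46^(1 / 4)* 5^(3 / 4) / 1040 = -221.41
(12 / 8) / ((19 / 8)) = 12 / 19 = 0.63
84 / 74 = 42 / 37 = 1.14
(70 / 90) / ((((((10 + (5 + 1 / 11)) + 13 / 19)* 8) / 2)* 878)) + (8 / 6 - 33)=-471433111 / 14887368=-31.67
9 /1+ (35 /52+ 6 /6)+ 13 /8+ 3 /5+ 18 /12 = 7487 /520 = 14.40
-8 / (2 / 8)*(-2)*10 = 640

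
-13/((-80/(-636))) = -2067/20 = -103.35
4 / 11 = 0.36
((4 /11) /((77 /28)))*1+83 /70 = 11163 /8470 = 1.32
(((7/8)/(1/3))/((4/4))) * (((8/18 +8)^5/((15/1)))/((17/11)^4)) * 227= 7373481793836928/24659157645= 299015.96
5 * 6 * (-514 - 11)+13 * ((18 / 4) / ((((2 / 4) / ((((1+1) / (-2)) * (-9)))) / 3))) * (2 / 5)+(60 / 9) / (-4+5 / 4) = -2390656 / 165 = -14488.82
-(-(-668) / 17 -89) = 845 / 17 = 49.71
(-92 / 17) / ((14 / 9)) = -414 / 119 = -3.48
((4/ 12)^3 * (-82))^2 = 6724/ 729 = 9.22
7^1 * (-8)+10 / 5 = -54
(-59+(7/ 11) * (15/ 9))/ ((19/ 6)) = -3824/ 209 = -18.30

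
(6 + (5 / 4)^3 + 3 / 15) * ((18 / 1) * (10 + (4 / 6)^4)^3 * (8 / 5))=367581994346 / 1476225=249001.33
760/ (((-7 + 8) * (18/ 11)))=4180/ 9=464.44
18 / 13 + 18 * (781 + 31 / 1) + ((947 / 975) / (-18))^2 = 4502191901809 / 308002500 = 14617.39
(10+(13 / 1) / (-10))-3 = 57 / 10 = 5.70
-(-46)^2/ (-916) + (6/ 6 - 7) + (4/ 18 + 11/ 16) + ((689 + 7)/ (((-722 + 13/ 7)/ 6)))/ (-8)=-341669617/ 166232016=-2.06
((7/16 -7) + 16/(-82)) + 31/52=-52545/8528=-6.16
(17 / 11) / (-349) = -17 / 3839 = -0.00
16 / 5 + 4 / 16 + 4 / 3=287 / 60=4.78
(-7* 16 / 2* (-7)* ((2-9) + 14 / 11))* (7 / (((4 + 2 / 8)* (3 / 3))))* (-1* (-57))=-39414816 / 187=-210774.42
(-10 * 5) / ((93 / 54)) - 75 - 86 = -5891 / 31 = -190.03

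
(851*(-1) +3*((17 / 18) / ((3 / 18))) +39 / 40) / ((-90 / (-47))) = -522029 / 1200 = -435.02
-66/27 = -2.44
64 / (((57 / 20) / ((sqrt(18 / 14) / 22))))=640 * sqrt(7) / 1463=1.16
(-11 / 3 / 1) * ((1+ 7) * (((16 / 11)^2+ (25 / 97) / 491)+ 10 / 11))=-139476056 / 1571691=-88.74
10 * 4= 40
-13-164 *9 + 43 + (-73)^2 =3883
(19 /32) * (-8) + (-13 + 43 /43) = -67 /4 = -16.75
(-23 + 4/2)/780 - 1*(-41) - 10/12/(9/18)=30659/780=39.31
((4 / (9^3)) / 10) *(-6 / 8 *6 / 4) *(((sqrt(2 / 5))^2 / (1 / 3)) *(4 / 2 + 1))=-1 / 450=-0.00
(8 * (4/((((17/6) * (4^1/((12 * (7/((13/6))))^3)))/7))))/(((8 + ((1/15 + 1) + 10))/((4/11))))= 1290482565120/58749977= 21965.67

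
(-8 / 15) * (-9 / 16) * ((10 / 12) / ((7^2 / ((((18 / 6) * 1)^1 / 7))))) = 3 / 1372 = 0.00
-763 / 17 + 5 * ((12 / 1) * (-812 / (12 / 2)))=-138803 / 17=-8164.88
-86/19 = -4.53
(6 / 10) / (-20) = -3 / 100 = -0.03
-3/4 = -0.75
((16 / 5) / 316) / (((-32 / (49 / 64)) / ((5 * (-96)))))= 147 / 1264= 0.12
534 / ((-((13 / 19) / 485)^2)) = -45345264150 / 169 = -268315172.49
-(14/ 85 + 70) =-5964/ 85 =-70.16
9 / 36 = 0.25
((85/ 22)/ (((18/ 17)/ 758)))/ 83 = 547655/ 16434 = 33.32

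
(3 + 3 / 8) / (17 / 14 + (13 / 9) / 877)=1491777 / 537452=2.78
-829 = -829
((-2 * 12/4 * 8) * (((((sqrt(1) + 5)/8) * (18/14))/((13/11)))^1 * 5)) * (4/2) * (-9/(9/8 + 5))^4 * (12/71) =-11493410734080/37246379261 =-308.58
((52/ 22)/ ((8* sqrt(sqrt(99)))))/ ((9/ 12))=13* 11^(3/ 4)* sqrt(3)/ 1089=0.12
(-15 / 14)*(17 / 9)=-85 / 42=-2.02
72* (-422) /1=-30384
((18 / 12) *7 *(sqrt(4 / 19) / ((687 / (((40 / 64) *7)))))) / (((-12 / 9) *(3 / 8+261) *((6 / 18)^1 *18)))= -245 *sqrt(19) / 72783528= -0.00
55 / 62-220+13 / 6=-20176 / 93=-216.95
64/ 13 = 4.92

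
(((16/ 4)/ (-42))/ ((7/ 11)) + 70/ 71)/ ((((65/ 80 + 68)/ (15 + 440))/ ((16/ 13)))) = 11171840/ 1641591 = 6.81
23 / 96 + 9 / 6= 167 / 96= 1.74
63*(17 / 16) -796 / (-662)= 360869 / 5296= 68.14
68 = 68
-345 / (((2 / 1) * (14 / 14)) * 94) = -345 / 188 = -1.84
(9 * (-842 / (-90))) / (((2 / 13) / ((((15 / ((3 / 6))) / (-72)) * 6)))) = -1368.25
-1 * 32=-32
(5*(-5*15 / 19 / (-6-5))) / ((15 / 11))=25 / 19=1.32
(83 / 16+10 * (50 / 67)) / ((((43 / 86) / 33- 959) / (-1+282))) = -125751153 / 33925048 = -3.71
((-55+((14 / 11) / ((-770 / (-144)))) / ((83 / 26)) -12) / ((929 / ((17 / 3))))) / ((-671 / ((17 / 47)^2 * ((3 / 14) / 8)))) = 16510927493 / 7744358334346480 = 0.00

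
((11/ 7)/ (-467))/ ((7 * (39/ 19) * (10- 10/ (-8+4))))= -418/ 22310925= -0.00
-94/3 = -31.33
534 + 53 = 587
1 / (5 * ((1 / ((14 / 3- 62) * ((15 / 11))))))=-172 / 11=-15.64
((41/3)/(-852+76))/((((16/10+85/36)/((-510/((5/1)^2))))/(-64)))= -401472/69161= -5.80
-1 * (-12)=12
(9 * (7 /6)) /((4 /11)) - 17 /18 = 2011 /72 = 27.93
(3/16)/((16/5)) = 15/256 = 0.06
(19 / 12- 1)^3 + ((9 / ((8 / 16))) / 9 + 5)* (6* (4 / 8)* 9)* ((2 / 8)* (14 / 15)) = 382739 / 8640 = 44.30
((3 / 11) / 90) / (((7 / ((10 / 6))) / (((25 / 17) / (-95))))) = -5 / 447678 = -0.00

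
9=9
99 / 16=6.19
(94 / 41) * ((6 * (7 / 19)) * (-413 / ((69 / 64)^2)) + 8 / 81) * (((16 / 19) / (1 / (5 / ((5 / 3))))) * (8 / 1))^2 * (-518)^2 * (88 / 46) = -11625380430177407860736 / 30794324157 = -377516985627.20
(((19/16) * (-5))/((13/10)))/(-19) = 25/104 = 0.24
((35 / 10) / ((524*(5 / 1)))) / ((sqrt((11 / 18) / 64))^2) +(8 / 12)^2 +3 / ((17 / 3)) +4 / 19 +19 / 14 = 786272759 / 293229090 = 2.68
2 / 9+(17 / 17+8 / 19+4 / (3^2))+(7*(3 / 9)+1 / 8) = 691 / 152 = 4.55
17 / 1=17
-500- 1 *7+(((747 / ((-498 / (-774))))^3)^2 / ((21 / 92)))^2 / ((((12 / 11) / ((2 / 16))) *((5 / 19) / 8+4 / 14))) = 41398736253681184230537420000000000000.00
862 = 862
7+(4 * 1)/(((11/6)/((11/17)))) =143/17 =8.41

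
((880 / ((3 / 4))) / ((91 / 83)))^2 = 85357465600 / 74529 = 1145291.97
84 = 84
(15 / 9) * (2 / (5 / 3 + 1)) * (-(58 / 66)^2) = -0.97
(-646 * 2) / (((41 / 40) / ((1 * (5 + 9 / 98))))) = -12894160 / 2009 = -6418.20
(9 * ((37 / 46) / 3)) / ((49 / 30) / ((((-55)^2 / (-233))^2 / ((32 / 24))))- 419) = -45707371875 / 7936366846438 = -0.01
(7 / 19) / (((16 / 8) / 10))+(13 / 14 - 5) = -593 / 266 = -2.23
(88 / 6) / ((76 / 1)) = 11 / 57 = 0.19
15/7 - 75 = -510/7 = -72.86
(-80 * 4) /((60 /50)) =-266.67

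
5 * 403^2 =812045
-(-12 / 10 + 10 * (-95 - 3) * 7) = 34306 / 5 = 6861.20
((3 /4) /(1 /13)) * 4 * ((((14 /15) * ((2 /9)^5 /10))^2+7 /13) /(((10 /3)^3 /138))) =3157719138158249 /40356300937500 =78.25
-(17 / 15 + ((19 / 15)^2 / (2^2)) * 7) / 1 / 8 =-3547 / 7200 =-0.49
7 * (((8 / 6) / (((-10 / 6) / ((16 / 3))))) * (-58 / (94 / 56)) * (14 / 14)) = 1031.99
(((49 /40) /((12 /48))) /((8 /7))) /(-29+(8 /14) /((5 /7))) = -343 /2256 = -0.15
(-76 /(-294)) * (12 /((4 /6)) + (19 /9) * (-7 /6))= 15941 /3969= 4.02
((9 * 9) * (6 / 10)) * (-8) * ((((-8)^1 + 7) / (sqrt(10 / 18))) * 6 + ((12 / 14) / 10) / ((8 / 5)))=-729 / 35 + 34992 * sqrt(5) / 25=3108.95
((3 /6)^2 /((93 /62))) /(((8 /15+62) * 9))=5 /16884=0.00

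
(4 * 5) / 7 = 20 / 7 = 2.86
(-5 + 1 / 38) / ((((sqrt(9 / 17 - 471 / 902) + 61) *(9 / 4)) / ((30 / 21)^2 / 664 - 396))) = 9038628400758 / 629859983417 - 9663117 *sqrt(1702074) / 629859983417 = 14.33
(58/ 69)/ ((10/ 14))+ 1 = 751/ 345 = 2.18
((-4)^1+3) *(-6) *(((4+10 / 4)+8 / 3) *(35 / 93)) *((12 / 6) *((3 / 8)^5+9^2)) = 1703272725 / 507904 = 3353.53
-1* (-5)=5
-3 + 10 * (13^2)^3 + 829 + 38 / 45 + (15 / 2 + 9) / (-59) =256307946959 / 5310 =48268916.56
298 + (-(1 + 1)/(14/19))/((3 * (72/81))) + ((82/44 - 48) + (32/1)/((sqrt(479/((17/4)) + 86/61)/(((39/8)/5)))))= 26 * sqrt(1014186)/8965 + 154521/616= 253.77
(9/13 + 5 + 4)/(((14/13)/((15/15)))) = 9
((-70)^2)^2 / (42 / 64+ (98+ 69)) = 153664000 / 1073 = 143209.69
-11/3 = -3.67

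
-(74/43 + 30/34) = -1903/731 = -2.60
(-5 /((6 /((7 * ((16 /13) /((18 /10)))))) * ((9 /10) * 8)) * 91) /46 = -6125 /5589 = -1.10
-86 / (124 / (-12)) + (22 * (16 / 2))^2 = 960514 / 31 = 30984.32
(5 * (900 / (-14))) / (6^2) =-125 / 14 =-8.93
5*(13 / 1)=65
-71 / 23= -3.09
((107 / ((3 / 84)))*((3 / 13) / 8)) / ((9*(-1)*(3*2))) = -749 / 468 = -1.60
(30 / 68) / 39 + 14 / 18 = 3139 / 3978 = 0.79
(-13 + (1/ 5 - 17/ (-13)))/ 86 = -747/ 5590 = -0.13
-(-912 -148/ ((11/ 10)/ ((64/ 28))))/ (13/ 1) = 93904/ 1001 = 93.81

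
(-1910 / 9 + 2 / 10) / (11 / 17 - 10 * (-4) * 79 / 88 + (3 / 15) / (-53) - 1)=-94560851 / 15856182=-5.96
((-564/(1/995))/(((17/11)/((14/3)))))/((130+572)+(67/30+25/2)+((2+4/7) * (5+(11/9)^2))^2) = -571679677800/335870581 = -1702.08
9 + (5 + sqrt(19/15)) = sqrt(285)/15 + 14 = 15.13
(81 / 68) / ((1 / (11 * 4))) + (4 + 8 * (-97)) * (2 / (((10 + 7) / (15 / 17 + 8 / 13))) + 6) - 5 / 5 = -17720334 / 3757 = -4716.62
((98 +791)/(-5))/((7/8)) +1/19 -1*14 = -20629/95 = -217.15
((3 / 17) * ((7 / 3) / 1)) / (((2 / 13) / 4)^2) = 4732 / 17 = 278.35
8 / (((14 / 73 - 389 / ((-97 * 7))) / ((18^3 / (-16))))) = -144537372 / 37903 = -3813.35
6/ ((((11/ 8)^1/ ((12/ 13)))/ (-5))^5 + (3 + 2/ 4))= 152882380800000/ 89121591691057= 1.72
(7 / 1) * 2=14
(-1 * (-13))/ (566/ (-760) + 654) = 4940/ 248237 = 0.02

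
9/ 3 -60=-57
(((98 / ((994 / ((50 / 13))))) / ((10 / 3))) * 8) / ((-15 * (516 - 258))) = -28 / 119067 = -0.00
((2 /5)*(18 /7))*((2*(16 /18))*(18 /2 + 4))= 832 /35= 23.77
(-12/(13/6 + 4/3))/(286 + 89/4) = -32/2877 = -0.01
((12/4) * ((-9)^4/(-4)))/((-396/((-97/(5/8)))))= -212139/110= -1928.54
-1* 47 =-47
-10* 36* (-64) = 23040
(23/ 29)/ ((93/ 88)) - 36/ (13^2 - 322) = 45196/ 45849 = 0.99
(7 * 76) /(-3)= -532 /3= -177.33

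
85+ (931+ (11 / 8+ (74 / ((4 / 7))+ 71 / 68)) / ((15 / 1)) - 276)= 1527541 / 2040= 748.79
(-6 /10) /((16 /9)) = -27 /80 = -0.34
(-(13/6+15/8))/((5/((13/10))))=-1261/1200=-1.05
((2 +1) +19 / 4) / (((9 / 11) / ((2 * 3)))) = 341 / 6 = 56.83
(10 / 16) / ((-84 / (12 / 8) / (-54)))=135 / 224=0.60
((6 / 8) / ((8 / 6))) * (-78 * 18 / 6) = -1053 / 8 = -131.62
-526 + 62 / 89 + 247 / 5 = -211777 / 445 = -475.90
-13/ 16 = -0.81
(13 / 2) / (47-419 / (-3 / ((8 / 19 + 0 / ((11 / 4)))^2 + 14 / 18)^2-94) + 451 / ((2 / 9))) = 12177844237 / 3898421629439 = 0.00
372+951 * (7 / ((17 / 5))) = 39609 / 17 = 2329.94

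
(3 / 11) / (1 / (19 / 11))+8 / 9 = 1481 / 1089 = 1.36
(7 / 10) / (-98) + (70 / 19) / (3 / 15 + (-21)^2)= 0.00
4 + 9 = 13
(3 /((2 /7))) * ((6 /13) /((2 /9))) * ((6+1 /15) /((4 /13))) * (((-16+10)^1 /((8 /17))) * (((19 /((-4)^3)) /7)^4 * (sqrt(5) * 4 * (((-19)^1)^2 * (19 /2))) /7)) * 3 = -48003593999517 * sqrt(5) /460366807040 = -233.16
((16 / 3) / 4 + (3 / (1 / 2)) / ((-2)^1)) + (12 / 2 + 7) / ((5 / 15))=112 / 3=37.33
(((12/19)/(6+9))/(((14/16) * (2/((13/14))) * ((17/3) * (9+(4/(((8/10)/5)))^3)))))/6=0.00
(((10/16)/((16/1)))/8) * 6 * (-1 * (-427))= 6405/512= 12.51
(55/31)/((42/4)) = 110/651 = 0.17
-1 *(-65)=65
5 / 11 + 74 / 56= 547 / 308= 1.78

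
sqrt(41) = 6.40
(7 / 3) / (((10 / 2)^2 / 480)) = 224 / 5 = 44.80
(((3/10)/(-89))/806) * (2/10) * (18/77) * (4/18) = -3/69043975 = -0.00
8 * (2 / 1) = 16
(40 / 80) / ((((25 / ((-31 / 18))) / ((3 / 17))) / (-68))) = 31 / 75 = 0.41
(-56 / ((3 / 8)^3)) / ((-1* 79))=28672 / 2133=13.44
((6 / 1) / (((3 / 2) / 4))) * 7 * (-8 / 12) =-224 / 3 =-74.67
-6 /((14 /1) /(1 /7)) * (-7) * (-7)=-3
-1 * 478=-478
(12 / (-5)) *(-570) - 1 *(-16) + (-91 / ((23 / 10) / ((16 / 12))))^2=19838824 / 4761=4166.94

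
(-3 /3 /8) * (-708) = 177 /2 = 88.50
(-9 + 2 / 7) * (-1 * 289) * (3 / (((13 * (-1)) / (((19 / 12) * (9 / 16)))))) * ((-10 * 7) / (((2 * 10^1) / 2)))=3623.27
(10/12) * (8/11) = 20/33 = 0.61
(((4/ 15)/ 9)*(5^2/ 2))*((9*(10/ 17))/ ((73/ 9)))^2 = 243000/ 1540081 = 0.16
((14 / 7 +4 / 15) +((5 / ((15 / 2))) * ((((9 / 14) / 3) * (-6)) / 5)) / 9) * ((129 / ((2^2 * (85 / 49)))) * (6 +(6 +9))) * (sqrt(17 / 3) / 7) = 17759 * sqrt(51) / 425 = 298.41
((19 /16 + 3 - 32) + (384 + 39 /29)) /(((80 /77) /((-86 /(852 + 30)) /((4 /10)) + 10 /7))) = 381392605 /935424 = 407.72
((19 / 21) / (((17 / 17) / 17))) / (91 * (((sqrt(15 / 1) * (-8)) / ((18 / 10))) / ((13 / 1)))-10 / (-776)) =-389005696 * sqrt(15) / 11802649465-1127916 / 82618546255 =-0.13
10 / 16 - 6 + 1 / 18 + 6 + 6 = 481 / 72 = 6.68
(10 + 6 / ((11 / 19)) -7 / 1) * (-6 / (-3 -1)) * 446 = 98343 / 11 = 8940.27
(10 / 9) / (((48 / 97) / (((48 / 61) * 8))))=7760 / 549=14.13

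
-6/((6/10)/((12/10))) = -12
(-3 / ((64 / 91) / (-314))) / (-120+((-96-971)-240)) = -42861 / 45664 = -0.94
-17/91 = -0.19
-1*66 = -66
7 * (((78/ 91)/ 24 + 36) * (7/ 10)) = 7063/ 40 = 176.58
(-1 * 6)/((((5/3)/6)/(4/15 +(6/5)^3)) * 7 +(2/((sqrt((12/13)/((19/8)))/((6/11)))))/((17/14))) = 16830000/3241049- 646272 * sqrt(1482)/3241049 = -2.48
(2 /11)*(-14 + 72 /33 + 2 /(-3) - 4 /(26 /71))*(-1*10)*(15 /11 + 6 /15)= 3896296 /51909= 75.06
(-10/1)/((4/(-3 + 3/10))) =27/4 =6.75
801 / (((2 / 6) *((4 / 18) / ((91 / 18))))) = 218673 / 4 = 54668.25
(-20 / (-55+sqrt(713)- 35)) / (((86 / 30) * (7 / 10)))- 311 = -691234457 / 2223487+3000 * sqrt(713) / 2223487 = -310.84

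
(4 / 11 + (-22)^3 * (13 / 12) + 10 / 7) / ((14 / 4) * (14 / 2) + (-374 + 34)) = 5328496 / 145761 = 36.56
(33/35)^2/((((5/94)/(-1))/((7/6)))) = -19.50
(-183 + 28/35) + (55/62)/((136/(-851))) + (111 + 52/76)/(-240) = -452306183/2403120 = -188.22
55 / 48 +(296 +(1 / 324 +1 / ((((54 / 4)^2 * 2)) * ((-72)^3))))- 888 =-80384637169 / 136048896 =-590.85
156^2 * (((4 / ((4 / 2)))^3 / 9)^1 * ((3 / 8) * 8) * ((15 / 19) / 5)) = 194688 / 19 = 10246.74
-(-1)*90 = 90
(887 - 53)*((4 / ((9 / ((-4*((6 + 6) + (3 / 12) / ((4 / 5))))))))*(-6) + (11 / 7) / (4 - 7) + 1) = 109929.14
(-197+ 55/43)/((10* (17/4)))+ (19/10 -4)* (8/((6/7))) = -17694/731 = -24.21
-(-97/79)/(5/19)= 1843/395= 4.67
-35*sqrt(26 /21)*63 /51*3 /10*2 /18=-7*sqrt(546) /102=-1.60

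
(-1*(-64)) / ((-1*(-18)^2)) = -16 / 81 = -0.20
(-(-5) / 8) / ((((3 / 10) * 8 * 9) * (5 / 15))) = 25 / 288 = 0.09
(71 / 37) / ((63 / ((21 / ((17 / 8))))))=0.30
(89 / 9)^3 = 704969 / 729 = 967.04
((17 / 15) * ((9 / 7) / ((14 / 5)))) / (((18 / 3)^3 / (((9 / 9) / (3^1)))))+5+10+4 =402209 / 21168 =19.00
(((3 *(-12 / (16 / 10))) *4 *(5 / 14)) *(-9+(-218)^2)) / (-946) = 248625 / 154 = 1614.45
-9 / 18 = -1 / 2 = -0.50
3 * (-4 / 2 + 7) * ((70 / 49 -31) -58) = -9195 / 7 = -1313.57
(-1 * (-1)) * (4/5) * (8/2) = 16/5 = 3.20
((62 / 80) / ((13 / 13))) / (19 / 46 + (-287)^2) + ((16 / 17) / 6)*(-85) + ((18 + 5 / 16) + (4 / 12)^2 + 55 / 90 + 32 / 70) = 117606733403 / 19096524720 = 6.16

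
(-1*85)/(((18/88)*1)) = -3740/9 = -415.56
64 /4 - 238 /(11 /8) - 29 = -2047 /11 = -186.09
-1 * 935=-935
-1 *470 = -470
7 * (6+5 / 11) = 497 / 11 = 45.18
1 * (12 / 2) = 6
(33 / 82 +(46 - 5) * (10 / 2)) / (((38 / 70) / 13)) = 4918.85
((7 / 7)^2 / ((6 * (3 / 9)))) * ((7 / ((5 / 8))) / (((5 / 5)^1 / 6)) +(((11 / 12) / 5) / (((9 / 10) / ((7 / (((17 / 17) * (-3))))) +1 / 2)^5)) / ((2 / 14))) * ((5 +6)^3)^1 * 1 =5388304793333 / 122880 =43850136.66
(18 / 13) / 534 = 3 / 1157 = 0.00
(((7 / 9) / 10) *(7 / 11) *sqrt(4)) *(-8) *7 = -2744 / 495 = -5.54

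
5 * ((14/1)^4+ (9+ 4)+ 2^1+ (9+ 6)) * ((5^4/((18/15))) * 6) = 600718750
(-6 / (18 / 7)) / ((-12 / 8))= 1.56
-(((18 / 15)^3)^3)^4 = -10314424798490535546171949056 / 14551915228366851806640625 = -708.80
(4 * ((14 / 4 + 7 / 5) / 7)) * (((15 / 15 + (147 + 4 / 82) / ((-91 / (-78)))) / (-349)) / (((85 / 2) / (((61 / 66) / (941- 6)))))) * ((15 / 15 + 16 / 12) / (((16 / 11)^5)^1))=-20722135357 / 2439099777024000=-0.00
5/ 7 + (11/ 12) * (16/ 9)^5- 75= -71931352/ 1240029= -58.01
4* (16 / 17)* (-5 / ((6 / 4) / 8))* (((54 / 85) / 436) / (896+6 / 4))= -9216 / 56544295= -0.00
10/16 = 5/8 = 0.62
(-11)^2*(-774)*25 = -2341350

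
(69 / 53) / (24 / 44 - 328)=-759 / 190906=-0.00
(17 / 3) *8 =136 / 3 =45.33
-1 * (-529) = 529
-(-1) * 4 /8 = 1 /2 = 0.50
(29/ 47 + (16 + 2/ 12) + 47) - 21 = 12065/ 282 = 42.78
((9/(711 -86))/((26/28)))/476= 0.00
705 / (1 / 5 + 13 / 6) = 21150 / 71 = 297.89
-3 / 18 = -0.17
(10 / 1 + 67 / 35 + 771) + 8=27682 / 35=790.91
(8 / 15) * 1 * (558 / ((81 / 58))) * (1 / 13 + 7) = 2646656 / 1755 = 1508.07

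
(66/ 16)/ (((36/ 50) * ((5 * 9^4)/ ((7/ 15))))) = 77/ 944784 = 0.00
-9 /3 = -3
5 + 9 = 14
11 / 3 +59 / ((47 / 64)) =11845 / 141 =84.01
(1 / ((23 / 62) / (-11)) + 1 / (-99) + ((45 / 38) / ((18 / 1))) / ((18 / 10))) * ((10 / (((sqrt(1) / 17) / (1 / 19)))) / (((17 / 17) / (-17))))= 7408212995 / 1643994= 4506.23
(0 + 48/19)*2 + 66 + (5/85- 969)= -290018/323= -897.89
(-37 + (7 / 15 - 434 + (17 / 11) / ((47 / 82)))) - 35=-3899501 / 7755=-502.84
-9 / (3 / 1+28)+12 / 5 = 327 / 155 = 2.11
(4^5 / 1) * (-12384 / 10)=-6340608 / 5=-1268121.60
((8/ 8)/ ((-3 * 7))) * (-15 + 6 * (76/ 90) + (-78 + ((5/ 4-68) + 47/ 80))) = 36983/ 5040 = 7.34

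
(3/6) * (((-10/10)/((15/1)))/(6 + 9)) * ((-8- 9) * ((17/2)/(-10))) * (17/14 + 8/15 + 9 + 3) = -834343/1890000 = -0.44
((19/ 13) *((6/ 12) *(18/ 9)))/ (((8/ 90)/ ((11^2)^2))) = 12518055/ 52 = 240731.83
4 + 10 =14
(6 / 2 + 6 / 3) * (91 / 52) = 35 / 4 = 8.75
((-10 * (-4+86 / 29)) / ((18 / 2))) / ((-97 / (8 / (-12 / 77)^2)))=-296450 / 75951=-3.90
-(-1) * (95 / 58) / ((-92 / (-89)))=8455 / 5336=1.58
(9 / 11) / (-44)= -9 / 484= -0.02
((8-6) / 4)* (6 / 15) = 1 / 5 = 0.20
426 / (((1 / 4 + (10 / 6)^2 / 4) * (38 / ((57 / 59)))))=11502 / 1003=11.47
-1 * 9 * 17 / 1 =-153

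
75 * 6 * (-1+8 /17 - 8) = -65250 /17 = -3838.24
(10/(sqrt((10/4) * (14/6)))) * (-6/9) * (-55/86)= 110 * sqrt(210)/903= 1.77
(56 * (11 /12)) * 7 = 1078 /3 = 359.33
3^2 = 9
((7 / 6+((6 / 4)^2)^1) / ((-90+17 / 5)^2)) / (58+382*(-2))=-1025 / 1588406808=-0.00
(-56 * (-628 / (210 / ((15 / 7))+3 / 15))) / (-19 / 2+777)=70336 / 150737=0.47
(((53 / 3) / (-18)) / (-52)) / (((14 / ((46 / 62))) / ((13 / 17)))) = 1219 / 1593648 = 0.00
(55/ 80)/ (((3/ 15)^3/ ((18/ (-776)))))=-12375/ 6208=-1.99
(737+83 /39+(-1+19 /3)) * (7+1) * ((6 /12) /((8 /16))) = 77424 /13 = 5955.69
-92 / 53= -1.74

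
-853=-853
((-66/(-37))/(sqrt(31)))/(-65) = -66 * sqrt(31)/74555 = -0.00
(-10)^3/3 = -1000/3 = -333.33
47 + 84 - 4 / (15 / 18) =631 / 5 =126.20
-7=-7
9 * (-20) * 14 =-2520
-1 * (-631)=631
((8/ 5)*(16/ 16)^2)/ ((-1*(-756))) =2/ 945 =0.00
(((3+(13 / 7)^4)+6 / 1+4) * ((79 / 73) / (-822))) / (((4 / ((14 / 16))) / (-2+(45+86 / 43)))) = -35416095 / 109770976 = -0.32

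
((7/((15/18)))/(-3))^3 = -2744/125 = -21.95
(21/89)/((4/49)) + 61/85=109181/30260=3.61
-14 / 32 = -7 / 16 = -0.44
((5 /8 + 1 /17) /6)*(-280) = -1085 /34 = -31.91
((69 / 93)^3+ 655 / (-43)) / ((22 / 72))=-683637264 / 14091143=-48.52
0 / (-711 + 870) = 0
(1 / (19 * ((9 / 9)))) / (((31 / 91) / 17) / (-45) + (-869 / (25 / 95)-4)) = -69615 / 4373061736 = -0.00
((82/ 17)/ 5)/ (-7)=-82/ 595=-0.14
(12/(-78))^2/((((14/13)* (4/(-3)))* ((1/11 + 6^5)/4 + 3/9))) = -198/23355605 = -0.00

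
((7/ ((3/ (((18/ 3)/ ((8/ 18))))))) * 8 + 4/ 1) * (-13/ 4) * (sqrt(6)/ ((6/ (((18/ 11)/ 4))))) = -624 * sqrt(6)/ 11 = -138.95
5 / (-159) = -5 / 159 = -0.03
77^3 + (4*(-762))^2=9746837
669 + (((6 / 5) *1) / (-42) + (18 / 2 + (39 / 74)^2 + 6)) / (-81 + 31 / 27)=276364572447 / 413218960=668.81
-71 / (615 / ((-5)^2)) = -355 / 123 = -2.89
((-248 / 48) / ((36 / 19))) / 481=-589 / 103896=-0.01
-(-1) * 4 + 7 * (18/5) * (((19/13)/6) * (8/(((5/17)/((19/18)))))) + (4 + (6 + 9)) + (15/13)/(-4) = 775919/3900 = 198.95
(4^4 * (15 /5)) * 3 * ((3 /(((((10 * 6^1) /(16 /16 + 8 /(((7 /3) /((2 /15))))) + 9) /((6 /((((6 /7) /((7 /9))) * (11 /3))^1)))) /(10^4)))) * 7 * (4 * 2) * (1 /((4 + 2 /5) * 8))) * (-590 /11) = -174538182.73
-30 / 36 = -5 / 6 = -0.83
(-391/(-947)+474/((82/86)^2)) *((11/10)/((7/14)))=9136959623/7959535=1147.93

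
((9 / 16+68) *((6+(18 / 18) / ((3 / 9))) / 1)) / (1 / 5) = 49365 / 16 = 3085.31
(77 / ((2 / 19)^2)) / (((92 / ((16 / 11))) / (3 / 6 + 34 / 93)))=17689 / 186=95.10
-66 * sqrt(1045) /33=-2 * sqrt(1045)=-64.65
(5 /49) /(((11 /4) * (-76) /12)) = -60 /10241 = -0.01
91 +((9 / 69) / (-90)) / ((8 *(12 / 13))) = 6027827 / 66240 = 91.00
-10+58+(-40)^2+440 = 2088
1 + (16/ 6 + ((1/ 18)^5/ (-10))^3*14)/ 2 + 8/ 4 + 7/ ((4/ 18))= 241754622090442260479993/ 6746640616477458432000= 35.83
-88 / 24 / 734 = -11 / 2202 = -0.00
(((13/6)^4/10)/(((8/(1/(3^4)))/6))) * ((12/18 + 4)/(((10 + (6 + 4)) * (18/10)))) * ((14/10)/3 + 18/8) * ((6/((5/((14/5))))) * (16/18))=228116707/10628820000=0.02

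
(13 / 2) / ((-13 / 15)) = -15 / 2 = -7.50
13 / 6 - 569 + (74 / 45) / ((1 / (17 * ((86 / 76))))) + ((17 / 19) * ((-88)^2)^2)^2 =93540939901900860331 / 32490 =2879068633484175.45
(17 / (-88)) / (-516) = 0.00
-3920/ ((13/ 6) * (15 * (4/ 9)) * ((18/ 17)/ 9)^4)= -36832761/ 26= -1416644.65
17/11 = 1.55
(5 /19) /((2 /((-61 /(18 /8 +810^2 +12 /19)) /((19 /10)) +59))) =14709814405 /1894825122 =7.76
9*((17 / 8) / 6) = 51 / 16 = 3.19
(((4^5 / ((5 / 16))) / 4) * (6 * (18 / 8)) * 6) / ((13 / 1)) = 331776 / 65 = 5104.25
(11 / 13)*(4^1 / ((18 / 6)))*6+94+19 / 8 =10727 / 104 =103.14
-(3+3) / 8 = -3 / 4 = -0.75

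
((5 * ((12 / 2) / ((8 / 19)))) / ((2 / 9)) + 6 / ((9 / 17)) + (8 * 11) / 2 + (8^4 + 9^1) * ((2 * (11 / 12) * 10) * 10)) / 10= 18071023 / 240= 75295.93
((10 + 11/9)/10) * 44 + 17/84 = 62471/1260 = 49.58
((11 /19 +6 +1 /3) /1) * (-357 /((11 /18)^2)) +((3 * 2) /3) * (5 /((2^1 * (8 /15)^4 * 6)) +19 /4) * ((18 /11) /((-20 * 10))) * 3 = -12445434917757 /1883340800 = -6608.17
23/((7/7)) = 23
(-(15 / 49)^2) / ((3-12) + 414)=-0.00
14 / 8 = 7 / 4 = 1.75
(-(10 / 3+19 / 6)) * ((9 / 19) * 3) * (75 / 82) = -26325 / 3116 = -8.45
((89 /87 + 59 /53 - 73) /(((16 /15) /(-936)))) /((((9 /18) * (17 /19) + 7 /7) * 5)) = 8592.56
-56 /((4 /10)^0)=-56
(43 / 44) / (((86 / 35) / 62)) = 1085 / 44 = 24.66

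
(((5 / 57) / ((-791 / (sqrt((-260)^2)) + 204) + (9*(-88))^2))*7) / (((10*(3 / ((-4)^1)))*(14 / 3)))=-260 / 9299030673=-0.00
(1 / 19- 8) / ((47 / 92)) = -13892 / 893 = -15.56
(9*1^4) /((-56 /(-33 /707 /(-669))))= -99 /8829016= -0.00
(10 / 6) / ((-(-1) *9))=5 / 27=0.19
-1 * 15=-15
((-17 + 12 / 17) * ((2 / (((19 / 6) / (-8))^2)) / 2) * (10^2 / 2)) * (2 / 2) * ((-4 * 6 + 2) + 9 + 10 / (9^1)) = 379379200 / 6137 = 61818.35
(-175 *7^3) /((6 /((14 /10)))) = -84035 /6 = -14005.83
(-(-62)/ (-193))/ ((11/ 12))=-744/ 2123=-0.35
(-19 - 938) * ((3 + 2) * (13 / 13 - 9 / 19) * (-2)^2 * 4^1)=-765600 / 19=-40294.74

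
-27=-27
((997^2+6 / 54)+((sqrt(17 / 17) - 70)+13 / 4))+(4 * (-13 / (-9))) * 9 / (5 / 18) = 178943501 / 180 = 994130.56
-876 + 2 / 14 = -6131 / 7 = -875.86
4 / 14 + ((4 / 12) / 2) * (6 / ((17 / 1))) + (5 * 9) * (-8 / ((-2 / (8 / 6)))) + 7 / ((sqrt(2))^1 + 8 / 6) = 242.89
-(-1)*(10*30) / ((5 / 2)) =120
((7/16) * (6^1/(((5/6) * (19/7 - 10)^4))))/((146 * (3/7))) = 117649/6584795640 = 0.00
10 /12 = 5 /6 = 0.83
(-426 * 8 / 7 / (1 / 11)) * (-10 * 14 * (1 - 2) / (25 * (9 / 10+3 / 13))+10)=-3923744 / 49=-80076.41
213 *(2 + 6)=1704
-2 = -2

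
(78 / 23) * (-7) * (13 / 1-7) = -3276 / 23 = -142.43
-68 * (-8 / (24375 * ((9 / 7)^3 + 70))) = 186592 / 603013125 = 0.00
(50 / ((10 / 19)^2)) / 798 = 19 / 84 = 0.23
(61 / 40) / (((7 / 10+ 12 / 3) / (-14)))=-427 / 94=-4.54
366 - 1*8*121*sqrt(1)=-602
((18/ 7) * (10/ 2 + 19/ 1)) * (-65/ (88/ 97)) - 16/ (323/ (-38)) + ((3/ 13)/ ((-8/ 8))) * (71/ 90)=-2256448079/ 510510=-4419.99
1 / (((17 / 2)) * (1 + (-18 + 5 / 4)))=-8 / 1071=-0.01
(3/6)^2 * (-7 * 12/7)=-3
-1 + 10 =9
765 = 765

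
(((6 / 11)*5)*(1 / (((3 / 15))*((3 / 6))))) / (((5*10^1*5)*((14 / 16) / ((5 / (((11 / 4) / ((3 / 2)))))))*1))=288 / 847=0.34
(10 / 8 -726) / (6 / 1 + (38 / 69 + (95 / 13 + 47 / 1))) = -2600403 / 218360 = -11.91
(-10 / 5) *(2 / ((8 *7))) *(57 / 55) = -57 / 770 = -0.07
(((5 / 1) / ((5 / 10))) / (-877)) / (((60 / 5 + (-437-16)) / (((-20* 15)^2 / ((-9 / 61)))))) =-6100000 / 386757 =-15.77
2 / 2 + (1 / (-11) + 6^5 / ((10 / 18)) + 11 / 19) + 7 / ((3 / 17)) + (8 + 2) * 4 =44134388 / 3135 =14077.95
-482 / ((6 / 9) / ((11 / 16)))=-7953 / 16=-497.06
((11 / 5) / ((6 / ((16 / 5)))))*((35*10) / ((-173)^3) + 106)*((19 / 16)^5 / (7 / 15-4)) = -3737184993518757 / 44960809123840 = -83.12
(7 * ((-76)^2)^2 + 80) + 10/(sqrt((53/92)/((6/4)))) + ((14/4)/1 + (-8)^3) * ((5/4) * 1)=10 * sqrt(7314)/53 + 1868277411/8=233534692.51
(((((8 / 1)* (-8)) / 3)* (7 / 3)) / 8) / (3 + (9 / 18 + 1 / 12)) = -224 / 129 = -1.74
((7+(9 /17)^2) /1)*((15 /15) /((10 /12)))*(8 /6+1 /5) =13.40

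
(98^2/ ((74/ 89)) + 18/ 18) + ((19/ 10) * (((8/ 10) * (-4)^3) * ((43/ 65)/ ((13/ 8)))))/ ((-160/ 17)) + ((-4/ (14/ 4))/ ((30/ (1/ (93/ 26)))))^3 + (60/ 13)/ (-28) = 336414868346684110742/ 29112210035488125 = 11555.80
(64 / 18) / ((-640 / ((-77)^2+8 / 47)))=-278671 / 8460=-32.94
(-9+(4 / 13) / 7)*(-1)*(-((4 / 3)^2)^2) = -208640 / 7371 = -28.31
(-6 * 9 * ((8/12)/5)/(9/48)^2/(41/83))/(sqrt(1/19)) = -84992 * sqrt(19)/205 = -1807.18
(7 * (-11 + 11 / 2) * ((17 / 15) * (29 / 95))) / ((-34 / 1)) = 2233 / 5700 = 0.39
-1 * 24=-24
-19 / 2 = -9.50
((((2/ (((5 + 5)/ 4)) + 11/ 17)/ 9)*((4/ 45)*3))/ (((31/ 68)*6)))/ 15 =328/ 313875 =0.00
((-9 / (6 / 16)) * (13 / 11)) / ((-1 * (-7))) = -312 / 77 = -4.05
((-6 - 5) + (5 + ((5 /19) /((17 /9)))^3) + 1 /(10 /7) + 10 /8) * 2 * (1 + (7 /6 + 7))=-10001702799 /134793068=-74.20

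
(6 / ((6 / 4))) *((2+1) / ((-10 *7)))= -6 / 35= -0.17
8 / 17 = 0.47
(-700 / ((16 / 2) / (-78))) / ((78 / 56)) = 4900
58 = 58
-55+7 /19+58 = 64 /19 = 3.37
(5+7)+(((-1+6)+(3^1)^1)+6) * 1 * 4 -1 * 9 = 59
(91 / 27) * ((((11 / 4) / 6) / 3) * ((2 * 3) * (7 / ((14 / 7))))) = 7007 / 648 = 10.81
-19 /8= -2.38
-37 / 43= -0.86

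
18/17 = 1.06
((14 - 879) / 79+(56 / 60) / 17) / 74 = -219469 / 1490730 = -0.15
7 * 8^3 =3584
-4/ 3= -1.33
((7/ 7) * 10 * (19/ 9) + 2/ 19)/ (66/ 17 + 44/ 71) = 2189498/ 464607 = 4.71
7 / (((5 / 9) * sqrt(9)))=21 / 5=4.20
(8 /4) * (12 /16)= 3 /2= 1.50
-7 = -7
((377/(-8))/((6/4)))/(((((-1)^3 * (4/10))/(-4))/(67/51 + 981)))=-47217365/153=-308610.23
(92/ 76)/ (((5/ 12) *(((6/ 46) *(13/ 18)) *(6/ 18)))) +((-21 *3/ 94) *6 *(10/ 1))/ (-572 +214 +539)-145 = -52.70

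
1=1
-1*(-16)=16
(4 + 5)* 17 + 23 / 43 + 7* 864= 266666 / 43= 6201.53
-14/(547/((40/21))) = -80/1641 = -0.05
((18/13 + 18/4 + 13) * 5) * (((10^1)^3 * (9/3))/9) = 31474.36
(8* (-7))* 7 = -392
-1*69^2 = -4761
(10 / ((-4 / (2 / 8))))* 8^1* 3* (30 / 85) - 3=-141 / 17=-8.29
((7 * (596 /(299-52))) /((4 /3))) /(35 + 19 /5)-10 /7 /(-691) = 76154045 /231779366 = 0.33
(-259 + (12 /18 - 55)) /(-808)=0.39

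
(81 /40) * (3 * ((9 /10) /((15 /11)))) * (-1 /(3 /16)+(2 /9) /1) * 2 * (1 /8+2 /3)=-129789 /4000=-32.45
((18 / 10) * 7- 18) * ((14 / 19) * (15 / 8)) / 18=-63 / 152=-0.41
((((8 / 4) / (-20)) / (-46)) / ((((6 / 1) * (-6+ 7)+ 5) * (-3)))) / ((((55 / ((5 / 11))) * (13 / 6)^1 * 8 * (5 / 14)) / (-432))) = 378 / 9949225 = 0.00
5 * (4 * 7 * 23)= 3220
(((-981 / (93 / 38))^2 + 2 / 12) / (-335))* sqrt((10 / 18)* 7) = -926433817* sqrt(35) / 5794830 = -945.82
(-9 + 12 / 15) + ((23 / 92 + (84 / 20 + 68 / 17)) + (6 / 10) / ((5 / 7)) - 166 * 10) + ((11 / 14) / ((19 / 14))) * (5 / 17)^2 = -910879981 / 549100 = -1658.86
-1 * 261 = -261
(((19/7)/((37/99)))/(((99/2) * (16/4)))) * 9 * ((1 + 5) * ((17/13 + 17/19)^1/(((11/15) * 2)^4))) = 46473750/49296247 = 0.94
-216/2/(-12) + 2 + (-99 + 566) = 478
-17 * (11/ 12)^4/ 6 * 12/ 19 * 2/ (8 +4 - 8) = -0.63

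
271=271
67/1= 67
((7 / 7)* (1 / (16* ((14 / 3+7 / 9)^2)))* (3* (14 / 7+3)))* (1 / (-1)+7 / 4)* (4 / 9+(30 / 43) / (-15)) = 4455 / 471968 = 0.01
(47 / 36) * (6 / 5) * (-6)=-47 / 5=-9.40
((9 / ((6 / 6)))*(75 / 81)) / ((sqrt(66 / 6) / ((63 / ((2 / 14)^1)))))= 3675*sqrt(11) / 11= 1108.05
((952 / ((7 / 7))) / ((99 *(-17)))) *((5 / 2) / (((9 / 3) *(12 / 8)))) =-280 / 891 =-0.31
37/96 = 0.39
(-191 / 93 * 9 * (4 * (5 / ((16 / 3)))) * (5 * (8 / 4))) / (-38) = 42975 / 2356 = 18.24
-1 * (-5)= 5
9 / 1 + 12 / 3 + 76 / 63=895 / 63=14.21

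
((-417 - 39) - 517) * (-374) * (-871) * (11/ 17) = -205090886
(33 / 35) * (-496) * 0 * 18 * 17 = 0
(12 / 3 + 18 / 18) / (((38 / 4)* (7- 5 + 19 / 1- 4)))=10 / 323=0.03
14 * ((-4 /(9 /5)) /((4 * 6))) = -35 /27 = -1.30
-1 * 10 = -10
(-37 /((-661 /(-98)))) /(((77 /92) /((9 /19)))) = -428904 /138149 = -3.10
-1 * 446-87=-533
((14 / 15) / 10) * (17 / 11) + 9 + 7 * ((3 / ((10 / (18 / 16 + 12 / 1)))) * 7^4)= 873664529 / 13200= 66186.71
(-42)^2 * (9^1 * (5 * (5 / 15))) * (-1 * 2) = -52920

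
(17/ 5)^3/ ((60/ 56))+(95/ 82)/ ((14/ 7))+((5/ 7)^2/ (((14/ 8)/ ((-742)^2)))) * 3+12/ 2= 1036614123611/ 2152500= 481586.12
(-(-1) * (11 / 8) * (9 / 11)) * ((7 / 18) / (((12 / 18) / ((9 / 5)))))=189 / 160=1.18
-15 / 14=-1.07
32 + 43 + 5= 80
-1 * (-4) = 4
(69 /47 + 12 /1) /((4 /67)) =42411 /188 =225.59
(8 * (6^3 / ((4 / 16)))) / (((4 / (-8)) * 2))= -6912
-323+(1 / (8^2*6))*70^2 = -29783 / 96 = -310.24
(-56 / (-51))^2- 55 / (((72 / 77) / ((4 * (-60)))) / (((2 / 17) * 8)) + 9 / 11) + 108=362079892 / 8695143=41.64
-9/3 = -3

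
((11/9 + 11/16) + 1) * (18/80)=419/640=0.65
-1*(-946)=946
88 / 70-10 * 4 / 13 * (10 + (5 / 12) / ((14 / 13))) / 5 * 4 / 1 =-33184 / 1365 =-24.31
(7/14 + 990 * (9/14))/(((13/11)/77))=1078957/26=41498.35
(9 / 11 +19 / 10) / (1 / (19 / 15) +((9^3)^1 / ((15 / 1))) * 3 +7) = 5681 / 321002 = 0.02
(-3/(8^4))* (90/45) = -3/2048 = -0.00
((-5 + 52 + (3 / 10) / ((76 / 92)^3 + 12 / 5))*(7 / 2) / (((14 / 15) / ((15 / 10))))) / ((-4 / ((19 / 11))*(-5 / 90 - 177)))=130696550865 / 202263745376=0.65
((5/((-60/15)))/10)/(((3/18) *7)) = -3/28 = -0.11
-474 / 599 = -0.79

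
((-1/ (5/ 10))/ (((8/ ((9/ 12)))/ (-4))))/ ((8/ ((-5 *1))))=-0.47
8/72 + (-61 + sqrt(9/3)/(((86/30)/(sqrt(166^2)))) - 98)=-1430/9 + 2490* sqrt(3)/43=-58.59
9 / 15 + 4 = 4.60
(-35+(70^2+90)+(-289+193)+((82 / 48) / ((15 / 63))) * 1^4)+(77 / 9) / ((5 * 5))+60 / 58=254086199 / 52200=4867.55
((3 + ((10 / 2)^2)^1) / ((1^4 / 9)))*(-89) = -22428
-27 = -27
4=4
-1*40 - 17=-57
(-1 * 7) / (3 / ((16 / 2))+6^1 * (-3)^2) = -56 / 435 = -0.13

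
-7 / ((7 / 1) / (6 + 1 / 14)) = -85 / 14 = -6.07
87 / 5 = 17.40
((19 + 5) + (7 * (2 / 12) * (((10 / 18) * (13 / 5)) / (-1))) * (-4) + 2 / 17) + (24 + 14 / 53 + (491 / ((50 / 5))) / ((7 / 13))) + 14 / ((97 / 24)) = 24739416557 / 165180330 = 149.77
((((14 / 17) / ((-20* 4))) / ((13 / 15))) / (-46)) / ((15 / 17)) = 7 / 23920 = 0.00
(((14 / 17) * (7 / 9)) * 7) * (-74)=-50764 / 153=-331.79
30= 30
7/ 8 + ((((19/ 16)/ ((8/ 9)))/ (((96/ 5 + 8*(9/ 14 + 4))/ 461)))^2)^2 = 57954470090657697589604369/ 4059453032398518747136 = 14276.42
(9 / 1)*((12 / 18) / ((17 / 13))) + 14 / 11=1096 / 187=5.86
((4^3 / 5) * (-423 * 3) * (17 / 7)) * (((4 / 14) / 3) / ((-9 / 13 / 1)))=1329536 / 245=5426.68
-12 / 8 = -1.50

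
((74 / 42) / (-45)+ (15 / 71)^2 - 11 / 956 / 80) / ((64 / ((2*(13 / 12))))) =5055280477 / 27980637511680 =0.00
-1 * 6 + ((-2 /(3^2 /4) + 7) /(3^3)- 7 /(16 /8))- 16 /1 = -12283 /486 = -25.27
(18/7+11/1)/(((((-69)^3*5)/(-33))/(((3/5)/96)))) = 209/122643360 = 0.00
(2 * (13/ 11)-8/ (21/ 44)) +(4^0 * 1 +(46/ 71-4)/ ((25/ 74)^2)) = -438400153/ 10250625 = -42.77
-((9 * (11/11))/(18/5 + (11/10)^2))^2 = -810000/231361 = -3.50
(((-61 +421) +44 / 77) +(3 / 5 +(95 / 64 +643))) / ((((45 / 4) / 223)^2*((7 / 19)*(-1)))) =-2128436557319 / 1984500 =-1072530.39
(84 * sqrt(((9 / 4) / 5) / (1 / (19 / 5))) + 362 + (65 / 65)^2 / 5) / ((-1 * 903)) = -0.52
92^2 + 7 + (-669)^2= 456032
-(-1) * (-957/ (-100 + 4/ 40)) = 3190/ 333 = 9.58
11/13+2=37/13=2.85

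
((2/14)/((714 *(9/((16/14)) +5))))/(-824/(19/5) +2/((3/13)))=-38/509045467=-0.00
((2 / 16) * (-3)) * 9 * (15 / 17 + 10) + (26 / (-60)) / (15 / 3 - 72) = -5019091 / 136680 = -36.72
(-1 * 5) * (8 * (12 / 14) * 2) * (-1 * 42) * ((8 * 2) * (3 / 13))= 138240 / 13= 10633.85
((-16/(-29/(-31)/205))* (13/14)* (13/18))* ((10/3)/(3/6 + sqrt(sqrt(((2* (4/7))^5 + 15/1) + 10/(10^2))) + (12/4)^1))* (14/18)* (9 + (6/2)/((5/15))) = -42100604000/(2349* 35377000^(1/4)* 7^(3/4) + 1342845) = -19835.65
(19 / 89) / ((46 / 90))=855 / 2047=0.42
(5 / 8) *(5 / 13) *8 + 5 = 90 / 13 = 6.92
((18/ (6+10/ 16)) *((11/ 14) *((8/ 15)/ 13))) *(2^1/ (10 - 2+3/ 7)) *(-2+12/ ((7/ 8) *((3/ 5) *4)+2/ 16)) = 1275648/ 18089695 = 0.07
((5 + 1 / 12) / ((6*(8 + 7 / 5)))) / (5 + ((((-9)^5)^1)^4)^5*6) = 305 / 5393026430135761316654615962614469543140756022674521846267770023150533935260039523517986929389413224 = 0.00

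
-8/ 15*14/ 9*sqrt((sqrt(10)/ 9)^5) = -224*10^(1/ 4)/ 6561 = -0.06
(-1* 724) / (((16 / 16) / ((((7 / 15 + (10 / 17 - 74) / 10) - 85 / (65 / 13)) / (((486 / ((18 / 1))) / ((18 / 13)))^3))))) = 35261696 / 15126345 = 2.33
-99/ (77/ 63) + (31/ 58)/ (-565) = -2654401/ 32770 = -81.00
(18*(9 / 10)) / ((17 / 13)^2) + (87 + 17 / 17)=140849 / 1445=97.47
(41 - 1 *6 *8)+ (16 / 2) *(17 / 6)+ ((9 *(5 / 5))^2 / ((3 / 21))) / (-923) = 41680 / 2769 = 15.05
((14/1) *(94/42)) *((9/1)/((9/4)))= 376/3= 125.33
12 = 12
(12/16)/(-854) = -3/3416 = -0.00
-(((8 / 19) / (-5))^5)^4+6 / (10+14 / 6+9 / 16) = 1032439456536601634948628410070093674221856 / 2219027859708876430672370626354217529296875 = 0.47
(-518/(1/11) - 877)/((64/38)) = -124925/32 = -3903.91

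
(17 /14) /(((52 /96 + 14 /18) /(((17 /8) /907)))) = 2601 /1206310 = 0.00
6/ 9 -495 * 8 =-11878/ 3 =-3959.33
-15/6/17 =-5/34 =-0.15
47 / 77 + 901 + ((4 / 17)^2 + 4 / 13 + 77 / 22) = 905.47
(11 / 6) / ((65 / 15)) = 11 / 26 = 0.42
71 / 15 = 4.73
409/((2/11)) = 4499/2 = 2249.50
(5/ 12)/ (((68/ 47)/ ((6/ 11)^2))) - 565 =-4648115/ 8228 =-564.91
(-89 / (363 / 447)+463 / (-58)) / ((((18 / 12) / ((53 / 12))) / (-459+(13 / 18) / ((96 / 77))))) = 34643561899483 / 218287872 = 158705.85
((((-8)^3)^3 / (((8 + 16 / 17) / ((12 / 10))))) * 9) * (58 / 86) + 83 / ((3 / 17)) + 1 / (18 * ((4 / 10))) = -16079080409027 / 147060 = -109336872.09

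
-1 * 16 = -16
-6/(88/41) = -123/44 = -2.80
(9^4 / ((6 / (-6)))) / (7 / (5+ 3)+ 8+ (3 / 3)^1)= -52488 / 79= -664.41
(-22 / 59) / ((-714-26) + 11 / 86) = 1892 / 3754111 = 0.00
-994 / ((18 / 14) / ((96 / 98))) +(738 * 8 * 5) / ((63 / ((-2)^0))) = -288.76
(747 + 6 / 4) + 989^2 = 1957739 / 2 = 978869.50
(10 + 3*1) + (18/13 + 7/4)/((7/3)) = 5221/364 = 14.34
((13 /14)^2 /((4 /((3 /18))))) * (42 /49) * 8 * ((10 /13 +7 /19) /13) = 281 /13034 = 0.02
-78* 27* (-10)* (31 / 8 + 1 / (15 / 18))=213759 / 2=106879.50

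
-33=-33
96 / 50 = 48 / 25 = 1.92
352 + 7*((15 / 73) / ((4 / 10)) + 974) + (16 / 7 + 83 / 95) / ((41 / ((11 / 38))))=271281527089 / 37816555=7173.62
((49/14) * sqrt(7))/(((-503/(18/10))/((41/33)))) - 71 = -71 - 861 * sqrt(7)/55330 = -71.04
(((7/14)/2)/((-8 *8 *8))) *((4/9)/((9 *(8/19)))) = -19/331776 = -0.00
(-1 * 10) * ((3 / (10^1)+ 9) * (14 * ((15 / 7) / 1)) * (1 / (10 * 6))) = -93 / 2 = -46.50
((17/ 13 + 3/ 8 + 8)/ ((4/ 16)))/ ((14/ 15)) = 15105/ 364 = 41.50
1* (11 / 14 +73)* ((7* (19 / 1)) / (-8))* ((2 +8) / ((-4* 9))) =98135 / 288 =340.75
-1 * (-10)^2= -100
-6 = -6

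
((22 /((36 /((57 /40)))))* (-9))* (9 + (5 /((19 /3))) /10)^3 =-271019925 /46208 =-5865.22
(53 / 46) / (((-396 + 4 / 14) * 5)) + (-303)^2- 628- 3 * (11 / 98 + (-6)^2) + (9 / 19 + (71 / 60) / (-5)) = 40514241626744 / 444855075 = 91072.90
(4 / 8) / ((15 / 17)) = 17 / 30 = 0.57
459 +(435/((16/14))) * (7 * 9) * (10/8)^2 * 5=24038127/128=187797.87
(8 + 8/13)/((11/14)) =10.97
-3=-3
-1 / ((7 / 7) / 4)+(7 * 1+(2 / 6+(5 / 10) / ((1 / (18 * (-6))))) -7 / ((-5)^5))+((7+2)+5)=-343729 / 9375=-36.66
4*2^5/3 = 128/3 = 42.67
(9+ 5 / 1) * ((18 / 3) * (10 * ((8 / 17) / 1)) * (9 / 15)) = 237.18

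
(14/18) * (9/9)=7/9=0.78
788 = 788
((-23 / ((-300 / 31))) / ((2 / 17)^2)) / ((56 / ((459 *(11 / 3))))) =115597977 / 22400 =5160.62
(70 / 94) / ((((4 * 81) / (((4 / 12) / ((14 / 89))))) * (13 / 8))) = 445 / 148473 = 0.00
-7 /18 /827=-7 /14886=-0.00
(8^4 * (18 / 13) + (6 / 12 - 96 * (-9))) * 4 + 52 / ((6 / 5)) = 1021288 / 39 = 26186.87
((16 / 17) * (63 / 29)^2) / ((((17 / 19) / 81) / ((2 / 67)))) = 12.00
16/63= 0.25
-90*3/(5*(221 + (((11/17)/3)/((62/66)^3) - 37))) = -27348138/93318017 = -0.29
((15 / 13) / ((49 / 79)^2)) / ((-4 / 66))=-3089295 / 62426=-49.49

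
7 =7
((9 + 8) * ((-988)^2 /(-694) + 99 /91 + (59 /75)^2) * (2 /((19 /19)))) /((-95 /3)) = 8483975794492 /5624653125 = 1508.36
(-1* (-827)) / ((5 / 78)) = 64506 / 5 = 12901.20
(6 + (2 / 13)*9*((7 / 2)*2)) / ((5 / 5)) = 204 / 13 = 15.69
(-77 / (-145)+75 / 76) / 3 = 16727 / 33060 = 0.51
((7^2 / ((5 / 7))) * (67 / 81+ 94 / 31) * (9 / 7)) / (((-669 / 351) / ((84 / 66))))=-7856758 / 34565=-227.30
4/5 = 0.80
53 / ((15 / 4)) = 212 / 15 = 14.13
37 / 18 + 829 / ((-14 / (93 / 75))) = -112408 / 1575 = -71.37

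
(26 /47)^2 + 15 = 33811 /2209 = 15.31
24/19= 1.26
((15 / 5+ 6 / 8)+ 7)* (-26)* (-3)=1677 / 2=838.50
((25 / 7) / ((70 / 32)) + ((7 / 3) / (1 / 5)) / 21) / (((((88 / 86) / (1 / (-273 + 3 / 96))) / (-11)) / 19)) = 1.64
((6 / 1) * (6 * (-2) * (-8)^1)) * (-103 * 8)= -474624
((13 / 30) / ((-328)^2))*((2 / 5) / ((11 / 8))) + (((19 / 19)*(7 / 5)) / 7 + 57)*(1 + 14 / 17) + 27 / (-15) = 19333450181 / 188608200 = 102.51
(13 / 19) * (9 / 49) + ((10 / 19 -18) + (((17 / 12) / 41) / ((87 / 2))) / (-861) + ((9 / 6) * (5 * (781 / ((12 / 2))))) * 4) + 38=9621016254511 / 2450807226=3925.65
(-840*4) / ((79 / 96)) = -322560 / 79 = -4083.04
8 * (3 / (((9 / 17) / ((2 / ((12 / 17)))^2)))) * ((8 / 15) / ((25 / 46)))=3615968 / 10125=357.13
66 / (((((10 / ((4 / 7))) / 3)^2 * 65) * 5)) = 2376 / 398125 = 0.01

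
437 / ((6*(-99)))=-437 / 594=-0.74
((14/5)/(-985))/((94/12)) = -0.00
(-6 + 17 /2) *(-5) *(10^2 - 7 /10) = -4965 /4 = -1241.25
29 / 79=0.37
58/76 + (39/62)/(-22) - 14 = -343787/25916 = -13.27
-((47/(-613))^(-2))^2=-141202341361/4879681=-28936.80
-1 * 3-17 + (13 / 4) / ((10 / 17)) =-579 / 40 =-14.48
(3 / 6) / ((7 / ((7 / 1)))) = 1 / 2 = 0.50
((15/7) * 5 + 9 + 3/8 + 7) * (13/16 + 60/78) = 71299/1664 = 42.85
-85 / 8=-10.62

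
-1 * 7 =-7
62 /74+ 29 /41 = 2344 /1517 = 1.55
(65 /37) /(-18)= -65 /666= -0.10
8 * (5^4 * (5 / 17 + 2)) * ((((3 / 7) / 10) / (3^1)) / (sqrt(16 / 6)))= 4875 * sqrt(6) / 119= 100.35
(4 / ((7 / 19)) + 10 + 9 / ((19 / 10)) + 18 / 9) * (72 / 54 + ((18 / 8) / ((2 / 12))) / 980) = 2907007 / 78204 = 37.17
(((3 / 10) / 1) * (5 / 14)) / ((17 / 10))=15 / 238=0.06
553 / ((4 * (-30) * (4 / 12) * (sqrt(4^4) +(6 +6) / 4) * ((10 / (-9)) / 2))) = 1.31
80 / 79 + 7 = 633 / 79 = 8.01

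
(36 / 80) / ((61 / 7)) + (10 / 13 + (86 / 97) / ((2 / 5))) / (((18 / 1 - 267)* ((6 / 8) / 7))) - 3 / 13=-111489473 / 383066580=-0.29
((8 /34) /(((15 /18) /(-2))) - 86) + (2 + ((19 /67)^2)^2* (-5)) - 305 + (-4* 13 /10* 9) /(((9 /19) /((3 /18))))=-2086572925373 /5138535855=-406.06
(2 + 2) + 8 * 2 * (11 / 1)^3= 21300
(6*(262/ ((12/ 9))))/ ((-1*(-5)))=1179/ 5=235.80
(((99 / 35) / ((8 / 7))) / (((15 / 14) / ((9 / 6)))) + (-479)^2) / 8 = 45888893 / 1600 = 28680.56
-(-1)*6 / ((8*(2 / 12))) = 9 / 2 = 4.50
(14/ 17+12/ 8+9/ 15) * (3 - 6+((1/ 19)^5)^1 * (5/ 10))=-7383726721/ 841873660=-8.77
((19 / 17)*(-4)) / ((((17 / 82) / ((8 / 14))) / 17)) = -24928 / 119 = -209.48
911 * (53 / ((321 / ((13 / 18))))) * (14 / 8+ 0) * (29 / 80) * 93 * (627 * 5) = 825546644923 / 41088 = 20092159.39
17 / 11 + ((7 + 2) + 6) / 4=233 / 44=5.30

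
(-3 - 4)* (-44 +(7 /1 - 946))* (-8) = -55048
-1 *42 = -42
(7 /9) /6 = 7 /54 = 0.13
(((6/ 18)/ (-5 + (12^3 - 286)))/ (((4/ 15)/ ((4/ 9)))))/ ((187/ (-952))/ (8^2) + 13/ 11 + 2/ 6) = 197120/ 770966307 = 0.00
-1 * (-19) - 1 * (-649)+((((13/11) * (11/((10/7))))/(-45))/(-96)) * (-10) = 2885669/4320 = 667.98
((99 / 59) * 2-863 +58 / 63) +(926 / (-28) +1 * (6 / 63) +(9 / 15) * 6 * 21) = -816.10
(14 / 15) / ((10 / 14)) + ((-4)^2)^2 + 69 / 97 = 1877081 / 7275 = 258.02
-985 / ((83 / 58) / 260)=-14853800 / 83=-178961.45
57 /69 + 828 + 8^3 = 30839 /23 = 1340.83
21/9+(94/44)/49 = 7687/3234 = 2.38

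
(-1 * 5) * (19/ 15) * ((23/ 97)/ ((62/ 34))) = -7429/ 9021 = -0.82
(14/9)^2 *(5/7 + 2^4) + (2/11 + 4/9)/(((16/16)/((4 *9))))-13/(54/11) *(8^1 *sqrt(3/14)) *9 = 6236/99-286 *sqrt(42)/21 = -25.27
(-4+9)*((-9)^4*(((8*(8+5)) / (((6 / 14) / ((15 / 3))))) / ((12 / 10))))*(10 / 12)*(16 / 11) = 442260000 / 11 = 40205454.55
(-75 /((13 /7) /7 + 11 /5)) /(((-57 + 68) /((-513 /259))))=1346625 /245828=5.48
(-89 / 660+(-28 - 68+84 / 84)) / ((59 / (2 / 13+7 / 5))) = -2.51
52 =52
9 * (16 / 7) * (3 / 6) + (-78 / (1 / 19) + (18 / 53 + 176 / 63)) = -4903592 / 3339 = -1468.58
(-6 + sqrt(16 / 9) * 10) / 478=11 / 717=0.02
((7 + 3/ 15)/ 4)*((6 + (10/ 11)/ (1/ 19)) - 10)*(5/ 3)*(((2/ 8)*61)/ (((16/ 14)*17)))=93513/ 2992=31.25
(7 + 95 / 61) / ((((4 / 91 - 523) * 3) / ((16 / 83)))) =-2912 / 2769461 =-0.00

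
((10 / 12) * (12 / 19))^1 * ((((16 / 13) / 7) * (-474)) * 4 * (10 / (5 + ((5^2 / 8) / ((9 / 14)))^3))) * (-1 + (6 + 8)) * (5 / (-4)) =35383910400 / 148764623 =237.85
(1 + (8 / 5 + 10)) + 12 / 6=73 / 5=14.60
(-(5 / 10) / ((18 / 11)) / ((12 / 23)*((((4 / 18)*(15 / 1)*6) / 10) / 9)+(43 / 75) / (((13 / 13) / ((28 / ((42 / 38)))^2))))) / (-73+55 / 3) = 56925 / 3748557184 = 0.00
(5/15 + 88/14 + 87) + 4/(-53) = 104114/1113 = 93.54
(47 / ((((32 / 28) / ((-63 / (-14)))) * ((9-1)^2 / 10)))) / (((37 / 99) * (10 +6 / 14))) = 10259865 / 1382912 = 7.42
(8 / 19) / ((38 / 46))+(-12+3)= -8.49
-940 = -940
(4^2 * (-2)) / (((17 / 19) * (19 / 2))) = -64 / 17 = -3.76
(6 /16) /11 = 3 /88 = 0.03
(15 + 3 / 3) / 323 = 16 / 323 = 0.05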